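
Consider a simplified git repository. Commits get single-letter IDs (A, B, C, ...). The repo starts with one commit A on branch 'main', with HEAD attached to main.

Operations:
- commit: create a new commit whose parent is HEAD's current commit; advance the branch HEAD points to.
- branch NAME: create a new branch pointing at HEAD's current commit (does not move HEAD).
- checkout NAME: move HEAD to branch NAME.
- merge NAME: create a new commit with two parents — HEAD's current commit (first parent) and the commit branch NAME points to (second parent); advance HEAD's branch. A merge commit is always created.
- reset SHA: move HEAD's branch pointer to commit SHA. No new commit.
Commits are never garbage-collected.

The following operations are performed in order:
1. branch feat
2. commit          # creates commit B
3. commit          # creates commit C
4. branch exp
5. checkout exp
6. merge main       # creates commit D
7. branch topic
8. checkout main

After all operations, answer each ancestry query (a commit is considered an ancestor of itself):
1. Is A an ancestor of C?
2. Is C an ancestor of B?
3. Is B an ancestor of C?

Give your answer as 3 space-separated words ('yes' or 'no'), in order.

After op 1 (branch): HEAD=main@A [feat=A main=A]
After op 2 (commit): HEAD=main@B [feat=A main=B]
After op 3 (commit): HEAD=main@C [feat=A main=C]
After op 4 (branch): HEAD=main@C [exp=C feat=A main=C]
After op 5 (checkout): HEAD=exp@C [exp=C feat=A main=C]
After op 6 (merge): HEAD=exp@D [exp=D feat=A main=C]
After op 7 (branch): HEAD=exp@D [exp=D feat=A main=C topic=D]
After op 8 (checkout): HEAD=main@C [exp=D feat=A main=C topic=D]
ancestors(C) = {A,B,C}; A in? yes
ancestors(B) = {A,B}; C in? no
ancestors(C) = {A,B,C}; B in? yes

Answer: yes no yes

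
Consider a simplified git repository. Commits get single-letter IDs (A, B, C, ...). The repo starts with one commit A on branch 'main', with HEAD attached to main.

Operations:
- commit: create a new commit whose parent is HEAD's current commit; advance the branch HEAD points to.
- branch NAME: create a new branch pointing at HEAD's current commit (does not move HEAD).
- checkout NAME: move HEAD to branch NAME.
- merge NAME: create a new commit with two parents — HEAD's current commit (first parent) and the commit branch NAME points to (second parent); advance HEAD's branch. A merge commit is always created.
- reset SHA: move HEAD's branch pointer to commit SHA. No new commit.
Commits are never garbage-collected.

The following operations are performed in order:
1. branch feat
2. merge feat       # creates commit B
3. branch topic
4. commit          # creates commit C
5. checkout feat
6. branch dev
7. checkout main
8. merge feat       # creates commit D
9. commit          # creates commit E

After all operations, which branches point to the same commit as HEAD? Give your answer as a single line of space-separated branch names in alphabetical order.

Answer: main

Derivation:
After op 1 (branch): HEAD=main@A [feat=A main=A]
After op 2 (merge): HEAD=main@B [feat=A main=B]
After op 3 (branch): HEAD=main@B [feat=A main=B topic=B]
After op 4 (commit): HEAD=main@C [feat=A main=C topic=B]
After op 5 (checkout): HEAD=feat@A [feat=A main=C topic=B]
After op 6 (branch): HEAD=feat@A [dev=A feat=A main=C topic=B]
After op 7 (checkout): HEAD=main@C [dev=A feat=A main=C topic=B]
After op 8 (merge): HEAD=main@D [dev=A feat=A main=D topic=B]
After op 9 (commit): HEAD=main@E [dev=A feat=A main=E topic=B]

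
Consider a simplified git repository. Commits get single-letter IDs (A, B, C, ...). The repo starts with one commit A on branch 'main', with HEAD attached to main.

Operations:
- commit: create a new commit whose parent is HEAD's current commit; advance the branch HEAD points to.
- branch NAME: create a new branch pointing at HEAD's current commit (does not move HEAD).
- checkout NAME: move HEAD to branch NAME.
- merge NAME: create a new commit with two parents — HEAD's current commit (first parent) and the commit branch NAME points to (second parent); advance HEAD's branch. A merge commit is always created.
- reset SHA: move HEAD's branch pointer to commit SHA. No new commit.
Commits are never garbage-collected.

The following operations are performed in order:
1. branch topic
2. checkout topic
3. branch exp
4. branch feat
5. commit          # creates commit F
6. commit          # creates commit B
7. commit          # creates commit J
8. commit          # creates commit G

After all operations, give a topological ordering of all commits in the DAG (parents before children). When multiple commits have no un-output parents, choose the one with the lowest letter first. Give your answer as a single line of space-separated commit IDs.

Answer: A F B J G

Derivation:
After op 1 (branch): HEAD=main@A [main=A topic=A]
After op 2 (checkout): HEAD=topic@A [main=A topic=A]
After op 3 (branch): HEAD=topic@A [exp=A main=A topic=A]
After op 4 (branch): HEAD=topic@A [exp=A feat=A main=A topic=A]
After op 5 (commit): HEAD=topic@F [exp=A feat=A main=A topic=F]
After op 6 (commit): HEAD=topic@B [exp=A feat=A main=A topic=B]
After op 7 (commit): HEAD=topic@J [exp=A feat=A main=A topic=J]
After op 8 (commit): HEAD=topic@G [exp=A feat=A main=A topic=G]
commit A: parents=[]
commit B: parents=['F']
commit F: parents=['A']
commit G: parents=['J']
commit J: parents=['B']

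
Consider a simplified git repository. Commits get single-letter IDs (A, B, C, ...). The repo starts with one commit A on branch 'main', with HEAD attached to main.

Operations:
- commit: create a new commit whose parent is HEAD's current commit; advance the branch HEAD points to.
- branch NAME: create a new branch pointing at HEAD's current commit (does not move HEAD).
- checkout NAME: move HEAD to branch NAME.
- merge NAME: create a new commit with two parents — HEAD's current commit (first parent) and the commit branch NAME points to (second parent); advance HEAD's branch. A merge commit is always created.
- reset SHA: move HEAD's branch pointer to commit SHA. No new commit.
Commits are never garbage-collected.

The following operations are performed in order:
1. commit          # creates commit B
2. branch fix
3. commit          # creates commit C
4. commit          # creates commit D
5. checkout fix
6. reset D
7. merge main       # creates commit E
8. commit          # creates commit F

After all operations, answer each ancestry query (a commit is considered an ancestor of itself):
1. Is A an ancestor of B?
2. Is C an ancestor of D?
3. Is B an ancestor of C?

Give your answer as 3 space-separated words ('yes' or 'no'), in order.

After op 1 (commit): HEAD=main@B [main=B]
After op 2 (branch): HEAD=main@B [fix=B main=B]
After op 3 (commit): HEAD=main@C [fix=B main=C]
After op 4 (commit): HEAD=main@D [fix=B main=D]
After op 5 (checkout): HEAD=fix@B [fix=B main=D]
After op 6 (reset): HEAD=fix@D [fix=D main=D]
After op 7 (merge): HEAD=fix@E [fix=E main=D]
After op 8 (commit): HEAD=fix@F [fix=F main=D]
ancestors(B) = {A,B}; A in? yes
ancestors(D) = {A,B,C,D}; C in? yes
ancestors(C) = {A,B,C}; B in? yes

Answer: yes yes yes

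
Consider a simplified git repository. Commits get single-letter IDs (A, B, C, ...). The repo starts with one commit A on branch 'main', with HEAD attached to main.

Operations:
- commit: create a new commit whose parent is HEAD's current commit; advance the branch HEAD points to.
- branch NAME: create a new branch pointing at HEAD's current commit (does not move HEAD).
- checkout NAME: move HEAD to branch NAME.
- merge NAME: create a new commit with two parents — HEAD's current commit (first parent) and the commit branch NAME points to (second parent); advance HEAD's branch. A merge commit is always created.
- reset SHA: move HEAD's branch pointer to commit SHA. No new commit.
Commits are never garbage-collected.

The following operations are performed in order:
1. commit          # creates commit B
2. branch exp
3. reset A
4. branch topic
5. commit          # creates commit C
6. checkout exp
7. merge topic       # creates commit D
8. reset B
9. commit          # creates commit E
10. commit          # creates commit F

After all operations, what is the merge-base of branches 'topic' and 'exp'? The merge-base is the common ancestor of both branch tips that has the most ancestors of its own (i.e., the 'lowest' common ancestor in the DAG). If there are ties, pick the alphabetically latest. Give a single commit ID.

Answer: A

Derivation:
After op 1 (commit): HEAD=main@B [main=B]
After op 2 (branch): HEAD=main@B [exp=B main=B]
After op 3 (reset): HEAD=main@A [exp=B main=A]
After op 4 (branch): HEAD=main@A [exp=B main=A topic=A]
After op 5 (commit): HEAD=main@C [exp=B main=C topic=A]
After op 6 (checkout): HEAD=exp@B [exp=B main=C topic=A]
After op 7 (merge): HEAD=exp@D [exp=D main=C topic=A]
After op 8 (reset): HEAD=exp@B [exp=B main=C topic=A]
After op 9 (commit): HEAD=exp@E [exp=E main=C topic=A]
After op 10 (commit): HEAD=exp@F [exp=F main=C topic=A]
ancestors(topic=A): ['A']
ancestors(exp=F): ['A', 'B', 'E', 'F']
common: ['A']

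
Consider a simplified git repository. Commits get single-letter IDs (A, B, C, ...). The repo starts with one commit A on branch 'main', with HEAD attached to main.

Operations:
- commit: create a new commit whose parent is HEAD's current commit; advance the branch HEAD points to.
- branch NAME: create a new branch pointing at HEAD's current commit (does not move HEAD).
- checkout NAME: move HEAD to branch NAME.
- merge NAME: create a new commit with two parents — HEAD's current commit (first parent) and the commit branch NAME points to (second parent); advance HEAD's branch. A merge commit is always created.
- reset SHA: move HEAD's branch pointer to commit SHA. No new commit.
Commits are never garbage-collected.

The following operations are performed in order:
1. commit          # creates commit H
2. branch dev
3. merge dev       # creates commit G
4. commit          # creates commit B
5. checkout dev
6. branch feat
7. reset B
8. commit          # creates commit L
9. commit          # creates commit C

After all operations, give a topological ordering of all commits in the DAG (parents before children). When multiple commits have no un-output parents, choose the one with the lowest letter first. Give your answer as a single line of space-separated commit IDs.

After op 1 (commit): HEAD=main@H [main=H]
After op 2 (branch): HEAD=main@H [dev=H main=H]
After op 3 (merge): HEAD=main@G [dev=H main=G]
After op 4 (commit): HEAD=main@B [dev=H main=B]
After op 5 (checkout): HEAD=dev@H [dev=H main=B]
After op 6 (branch): HEAD=dev@H [dev=H feat=H main=B]
After op 7 (reset): HEAD=dev@B [dev=B feat=H main=B]
After op 8 (commit): HEAD=dev@L [dev=L feat=H main=B]
After op 9 (commit): HEAD=dev@C [dev=C feat=H main=B]
commit A: parents=[]
commit B: parents=['G']
commit C: parents=['L']
commit G: parents=['H', 'H']
commit H: parents=['A']
commit L: parents=['B']

Answer: A H G B L C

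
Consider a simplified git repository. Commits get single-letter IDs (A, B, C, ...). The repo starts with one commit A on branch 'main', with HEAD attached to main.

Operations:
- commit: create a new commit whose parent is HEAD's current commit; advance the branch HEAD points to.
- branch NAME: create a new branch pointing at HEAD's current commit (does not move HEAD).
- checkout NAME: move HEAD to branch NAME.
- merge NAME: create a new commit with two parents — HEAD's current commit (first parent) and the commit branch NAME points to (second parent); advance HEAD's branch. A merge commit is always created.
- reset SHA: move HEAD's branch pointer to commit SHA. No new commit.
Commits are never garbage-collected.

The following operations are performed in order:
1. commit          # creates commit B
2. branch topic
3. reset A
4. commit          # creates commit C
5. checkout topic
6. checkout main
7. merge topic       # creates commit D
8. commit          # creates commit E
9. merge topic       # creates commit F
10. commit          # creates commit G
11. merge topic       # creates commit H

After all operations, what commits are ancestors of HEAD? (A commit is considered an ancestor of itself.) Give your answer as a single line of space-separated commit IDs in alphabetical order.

After op 1 (commit): HEAD=main@B [main=B]
After op 2 (branch): HEAD=main@B [main=B topic=B]
After op 3 (reset): HEAD=main@A [main=A topic=B]
After op 4 (commit): HEAD=main@C [main=C topic=B]
After op 5 (checkout): HEAD=topic@B [main=C topic=B]
After op 6 (checkout): HEAD=main@C [main=C topic=B]
After op 7 (merge): HEAD=main@D [main=D topic=B]
After op 8 (commit): HEAD=main@E [main=E topic=B]
After op 9 (merge): HEAD=main@F [main=F topic=B]
After op 10 (commit): HEAD=main@G [main=G topic=B]
After op 11 (merge): HEAD=main@H [main=H topic=B]

Answer: A B C D E F G H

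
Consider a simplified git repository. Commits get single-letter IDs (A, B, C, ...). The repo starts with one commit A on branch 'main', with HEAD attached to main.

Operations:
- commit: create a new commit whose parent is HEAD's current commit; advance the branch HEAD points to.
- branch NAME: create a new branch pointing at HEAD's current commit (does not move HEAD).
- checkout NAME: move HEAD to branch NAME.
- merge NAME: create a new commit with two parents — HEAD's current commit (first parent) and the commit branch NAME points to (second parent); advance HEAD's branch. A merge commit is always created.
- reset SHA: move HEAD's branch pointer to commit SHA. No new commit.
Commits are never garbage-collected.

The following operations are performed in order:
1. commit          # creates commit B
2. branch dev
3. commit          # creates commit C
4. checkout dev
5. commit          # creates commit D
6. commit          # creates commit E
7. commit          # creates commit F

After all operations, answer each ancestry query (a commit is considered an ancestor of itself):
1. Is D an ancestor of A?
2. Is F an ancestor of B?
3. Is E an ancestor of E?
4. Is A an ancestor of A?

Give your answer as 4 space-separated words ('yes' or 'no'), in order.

Answer: no no yes yes

Derivation:
After op 1 (commit): HEAD=main@B [main=B]
After op 2 (branch): HEAD=main@B [dev=B main=B]
After op 3 (commit): HEAD=main@C [dev=B main=C]
After op 4 (checkout): HEAD=dev@B [dev=B main=C]
After op 5 (commit): HEAD=dev@D [dev=D main=C]
After op 6 (commit): HEAD=dev@E [dev=E main=C]
After op 7 (commit): HEAD=dev@F [dev=F main=C]
ancestors(A) = {A}; D in? no
ancestors(B) = {A,B}; F in? no
ancestors(E) = {A,B,D,E}; E in? yes
ancestors(A) = {A}; A in? yes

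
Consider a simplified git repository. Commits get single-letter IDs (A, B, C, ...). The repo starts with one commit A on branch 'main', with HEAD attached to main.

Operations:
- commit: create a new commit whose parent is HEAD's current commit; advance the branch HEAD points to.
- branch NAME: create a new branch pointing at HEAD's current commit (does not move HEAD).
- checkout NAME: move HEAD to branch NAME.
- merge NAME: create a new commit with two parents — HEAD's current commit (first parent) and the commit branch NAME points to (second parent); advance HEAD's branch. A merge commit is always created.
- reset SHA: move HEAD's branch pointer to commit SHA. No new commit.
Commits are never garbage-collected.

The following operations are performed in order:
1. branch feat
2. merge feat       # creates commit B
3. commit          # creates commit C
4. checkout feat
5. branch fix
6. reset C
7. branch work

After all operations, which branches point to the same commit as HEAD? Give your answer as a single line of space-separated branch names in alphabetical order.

After op 1 (branch): HEAD=main@A [feat=A main=A]
After op 2 (merge): HEAD=main@B [feat=A main=B]
After op 3 (commit): HEAD=main@C [feat=A main=C]
After op 4 (checkout): HEAD=feat@A [feat=A main=C]
After op 5 (branch): HEAD=feat@A [feat=A fix=A main=C]
After op 6 (reset): HEAD=feat@C [feat=C fix=A main=C]
After op 7 (branch): HEAD=feat@C [feat=C fix=A main=C work=C]

Answer: feat main work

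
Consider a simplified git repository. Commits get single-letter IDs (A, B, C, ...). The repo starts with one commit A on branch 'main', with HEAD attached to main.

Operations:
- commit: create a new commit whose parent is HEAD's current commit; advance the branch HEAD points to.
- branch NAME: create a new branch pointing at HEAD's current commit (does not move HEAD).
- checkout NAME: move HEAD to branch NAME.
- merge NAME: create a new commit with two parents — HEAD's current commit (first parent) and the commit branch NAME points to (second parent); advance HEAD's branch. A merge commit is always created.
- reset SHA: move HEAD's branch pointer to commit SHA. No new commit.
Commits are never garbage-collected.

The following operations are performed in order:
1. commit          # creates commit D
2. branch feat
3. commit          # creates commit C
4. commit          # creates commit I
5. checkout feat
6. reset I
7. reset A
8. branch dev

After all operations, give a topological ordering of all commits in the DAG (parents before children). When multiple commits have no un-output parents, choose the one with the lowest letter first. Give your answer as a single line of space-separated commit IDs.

Answer: A D C I

Derivation:
After op 1 (commit): HEAD=main@D [main=D]
After op 2 (branch): HEAD=main@D [feat=D main=D]
After op 3 (commit): HEAD=main@C [feat=D main=C]
After op 4 (commit): HEAD=main@I [feat=D main=I]
After op 5 (checkout): HEAD=feat@D [feat=D main=I]
After op 6 (reset): HEAD=feat@I [feat=I main=I]
After op 7 (reset): HEAD=feat@A [feat=A main=I]
After op 8 (branch): HEAD=feat@A [dev=A feat=A main=I]
commit A: parents=[]
commit C: parents=['D']
commit D: parents=['A']
commit I: parents=['C']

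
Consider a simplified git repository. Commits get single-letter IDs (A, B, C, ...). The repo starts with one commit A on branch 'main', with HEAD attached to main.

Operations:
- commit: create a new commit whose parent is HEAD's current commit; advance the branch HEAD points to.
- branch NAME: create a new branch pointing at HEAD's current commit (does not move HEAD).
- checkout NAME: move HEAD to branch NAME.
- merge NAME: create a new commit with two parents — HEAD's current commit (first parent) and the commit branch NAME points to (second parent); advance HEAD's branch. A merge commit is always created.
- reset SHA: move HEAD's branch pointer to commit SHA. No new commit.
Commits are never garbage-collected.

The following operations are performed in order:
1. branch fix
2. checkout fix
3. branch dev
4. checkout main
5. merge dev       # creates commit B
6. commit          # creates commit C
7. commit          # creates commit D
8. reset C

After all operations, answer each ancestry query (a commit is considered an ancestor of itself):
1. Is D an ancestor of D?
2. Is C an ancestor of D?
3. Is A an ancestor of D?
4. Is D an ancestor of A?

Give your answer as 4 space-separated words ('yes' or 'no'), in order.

Answer: yes yes yes no

Derivation:
After op 1 (branch): HEAD=main@A [fix=A main=A]
After op 2 (checkout): HEAD=fix@A [fix=A main=A]
After op 3 (branch): HEAD=fix@A [dev=A fix=A main=A]
After op 4 (checkout): HEAD=main@A [dev=A fix=A main=A]
After op 5 (merge): HEAD=main@B [dev=A fix=A main=B]
After op 6 (commit): HEAD=main@C [dev=A fix=A main=C]
After op 7 (commit): HEAD=main@D [dev=A fix=A main=D]
After op 8 (reset): HEAD=main@C [dev=A fix=A main=C]
ancestors(D) = {A,B,C,D}; D in? yes
ancestors(D) = {A,B,C,D}; C in? yes
ancestors(D) = {A,B,C,D}; A in? yes
ancestors(A) = {A}; D in? no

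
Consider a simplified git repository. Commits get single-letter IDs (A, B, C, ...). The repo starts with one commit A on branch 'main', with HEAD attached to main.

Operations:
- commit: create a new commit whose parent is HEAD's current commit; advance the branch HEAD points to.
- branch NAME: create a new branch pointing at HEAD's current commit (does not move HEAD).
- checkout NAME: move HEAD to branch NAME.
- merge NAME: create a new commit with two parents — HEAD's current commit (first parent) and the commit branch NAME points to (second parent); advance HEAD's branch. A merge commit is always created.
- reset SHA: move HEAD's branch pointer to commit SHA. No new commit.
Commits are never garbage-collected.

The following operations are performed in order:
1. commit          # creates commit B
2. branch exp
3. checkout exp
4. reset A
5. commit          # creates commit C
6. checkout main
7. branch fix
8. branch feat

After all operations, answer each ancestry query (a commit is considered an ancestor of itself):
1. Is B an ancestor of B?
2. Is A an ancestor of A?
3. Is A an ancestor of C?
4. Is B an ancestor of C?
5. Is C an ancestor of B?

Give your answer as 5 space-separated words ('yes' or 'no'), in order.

Answer: yes yes yes no no

Derivation:
After op 1 (commit): HEAD=main@B [main=B]
After op 2 (branch): HEAD=main@B [exp=B main=B]
After op 3 (checkout): HEAD=exp@B [exp=B main=B]
After op 4 (reset): HEAD=exp@A [exp=A main=B]
After op 5 (commit): HEAD=exp@C [exp=C main=B]
After op 6 (checkout): HEAD=main@B [exp=C main=B]
After op 7 (branch): HEAD=main@B [exp=C fix=B main=B]
After op 8 (branch): HEAD=main@B [exp=C feat=B fix=B main=B]
ancestors(B) = {A,B}; B in? yes
ancestors(A) = {A}; A in? yes
ancestors(C) = {A,C}; A in? yes
ancestors(C) = {A,C}; B in? no
ancestors(B) = {A,B}; C in? no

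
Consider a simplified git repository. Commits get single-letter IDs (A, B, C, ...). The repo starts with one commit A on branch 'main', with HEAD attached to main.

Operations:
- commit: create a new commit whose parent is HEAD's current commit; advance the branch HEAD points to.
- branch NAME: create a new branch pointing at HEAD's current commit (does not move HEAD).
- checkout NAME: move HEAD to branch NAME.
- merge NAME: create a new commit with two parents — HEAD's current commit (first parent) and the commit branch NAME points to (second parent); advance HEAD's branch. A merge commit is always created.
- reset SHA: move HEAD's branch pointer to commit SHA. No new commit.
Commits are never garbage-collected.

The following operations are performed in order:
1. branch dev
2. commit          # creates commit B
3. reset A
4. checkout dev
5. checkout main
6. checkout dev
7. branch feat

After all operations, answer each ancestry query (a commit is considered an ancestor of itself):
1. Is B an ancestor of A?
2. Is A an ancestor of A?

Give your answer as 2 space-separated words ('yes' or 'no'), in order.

Answer: no yes

Derivation:
After op 1 (branch): HEAD=main@A [dev=A main=A]
After op 2 (commit): HEAD=main@B [dev=A main=B]
After op 3 (reset): HEAD=main@A [dev=A main=A]
After op 4 (checkout): HEAD=dev@A [dev=A main=A]
After op 5 (checkout): HEAD=main@A [dev=A main=A]
After op 6 (checkout): HEAD=dev@A [dev=A main=A]
After op 7 (branch): HEAD=dev@A [dev=A feat=A main=A]
ancestors(A) = {A}; B in? no
ancestors(A) = {A}; A in? yes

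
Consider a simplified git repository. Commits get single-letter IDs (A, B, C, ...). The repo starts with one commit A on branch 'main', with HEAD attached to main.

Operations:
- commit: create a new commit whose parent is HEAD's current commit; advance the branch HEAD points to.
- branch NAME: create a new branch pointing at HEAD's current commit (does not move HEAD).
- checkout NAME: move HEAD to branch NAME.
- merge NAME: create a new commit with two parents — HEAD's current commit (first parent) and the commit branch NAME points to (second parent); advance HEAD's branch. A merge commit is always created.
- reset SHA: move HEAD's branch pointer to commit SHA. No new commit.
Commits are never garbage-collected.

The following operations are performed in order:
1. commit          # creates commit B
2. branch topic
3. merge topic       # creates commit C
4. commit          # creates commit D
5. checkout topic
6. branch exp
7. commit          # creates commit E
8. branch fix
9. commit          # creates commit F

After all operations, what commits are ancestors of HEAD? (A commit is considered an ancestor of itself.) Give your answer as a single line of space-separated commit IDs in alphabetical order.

After op 1 (commit): HEAD=main@B [main=B]
After op 2 (branch): HEAD=main@B [main=B topic=B]
After op 3 (merge): HEAD=main@C [main=C topic=B]
After op 4 (commit): HEAD=main@D [main=D topic=B]
After op 5 (checkout): HEAD=topic@B [main=D topic=B]
After op 6 (branch): HEAD=topic@B [exp=B main=D topic=B]
After op 7 (commit): HEAD=topic@E [exp=B main=D topic=E]
After op 8 (branch): HEAD=topic@E [exp=B fix=E main=D topic=E]
After op 9 (commit): HEAD=topic@F [exp=B fix=E main=D topic=F]

Answer: A B E F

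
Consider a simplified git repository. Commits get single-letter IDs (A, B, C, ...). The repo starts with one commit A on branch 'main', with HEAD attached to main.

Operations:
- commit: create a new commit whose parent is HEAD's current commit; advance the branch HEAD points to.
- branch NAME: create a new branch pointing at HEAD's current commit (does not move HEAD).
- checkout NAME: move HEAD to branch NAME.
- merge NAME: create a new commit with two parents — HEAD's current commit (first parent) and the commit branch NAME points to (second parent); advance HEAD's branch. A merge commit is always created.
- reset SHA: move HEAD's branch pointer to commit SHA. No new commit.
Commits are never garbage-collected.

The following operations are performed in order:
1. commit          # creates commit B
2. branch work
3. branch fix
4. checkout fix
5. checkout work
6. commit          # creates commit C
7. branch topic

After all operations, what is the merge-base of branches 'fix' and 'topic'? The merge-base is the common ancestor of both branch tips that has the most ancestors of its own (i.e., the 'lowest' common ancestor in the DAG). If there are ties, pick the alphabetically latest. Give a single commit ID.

After op 1 (commit): HEAD=main@B [main=B]
After op 2 (branch): HEAD=main@B [main=B work=B]
After op 3 (branch): HEAD=main@B [fix=B main=B work=B]
After op 4 (checkout): HEAD=fix@B [fix=B main=B work=B]
After op 5 (checkout): HEAD=work@B [fix=B main=B work=B]
After op 6 (commit): HEAD=work@C [fix=B main=B work=C]
After op 7 (branch): HEAD=work@C [fix=B main=B topic=C work=C]
ancestors(fix=B): ['A', 'B']
ancestors(topic=C): ['A', 'B', 'C']
common: ['A', 'B']

Answer: B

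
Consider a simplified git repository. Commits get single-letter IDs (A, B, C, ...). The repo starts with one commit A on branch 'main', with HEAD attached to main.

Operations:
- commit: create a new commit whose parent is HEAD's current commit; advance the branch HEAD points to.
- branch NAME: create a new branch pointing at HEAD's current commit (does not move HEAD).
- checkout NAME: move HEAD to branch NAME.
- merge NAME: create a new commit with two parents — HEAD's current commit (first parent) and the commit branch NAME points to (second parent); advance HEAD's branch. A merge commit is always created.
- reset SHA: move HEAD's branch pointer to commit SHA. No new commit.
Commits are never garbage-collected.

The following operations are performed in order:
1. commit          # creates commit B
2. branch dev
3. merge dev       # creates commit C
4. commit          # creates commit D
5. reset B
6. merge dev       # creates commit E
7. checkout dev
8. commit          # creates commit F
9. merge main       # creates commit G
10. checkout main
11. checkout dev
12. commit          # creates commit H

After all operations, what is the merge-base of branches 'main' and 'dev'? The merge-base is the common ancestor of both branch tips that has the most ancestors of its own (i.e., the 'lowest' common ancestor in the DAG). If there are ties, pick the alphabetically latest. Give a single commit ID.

After op 1 (commit): HEAD=main@B [main=B]
After op 2 (branch): HEAD=main@B [dev=B main=B]
After op 3 (merge): HEAD=main@C [dev=B main=C]
After op 4 (commit): HEAD=main@D [dev=B main=D]
After op 5 (reset): HEAD=main@B [dev=B main=B]
After op 6 (merge): HEAD=main@E [dev=B main=E]
After op 7 (checkout): HEAD=dev@B [dev=B main=E]
After op 8 (commit): HEAD=dev@F [dev=F main=E]
After op 9 (merge): HEAD=dev@G [dev=G main=E]
After op 10 (checkout): HEAD=main@E [dev=G main=E]
After op 11 (checkout): HEAD=dev@G [dev=G main=E]
After op 12 (commit): HEAD=dev@H [dev=H main=E]
ancestors(main=E): ['A', 'B', 'E']
ancestors(dev=H): ['A', 'B', 'E', 'F', 'G', 'H']
common: ['A', 'B', 'E']

Answer: E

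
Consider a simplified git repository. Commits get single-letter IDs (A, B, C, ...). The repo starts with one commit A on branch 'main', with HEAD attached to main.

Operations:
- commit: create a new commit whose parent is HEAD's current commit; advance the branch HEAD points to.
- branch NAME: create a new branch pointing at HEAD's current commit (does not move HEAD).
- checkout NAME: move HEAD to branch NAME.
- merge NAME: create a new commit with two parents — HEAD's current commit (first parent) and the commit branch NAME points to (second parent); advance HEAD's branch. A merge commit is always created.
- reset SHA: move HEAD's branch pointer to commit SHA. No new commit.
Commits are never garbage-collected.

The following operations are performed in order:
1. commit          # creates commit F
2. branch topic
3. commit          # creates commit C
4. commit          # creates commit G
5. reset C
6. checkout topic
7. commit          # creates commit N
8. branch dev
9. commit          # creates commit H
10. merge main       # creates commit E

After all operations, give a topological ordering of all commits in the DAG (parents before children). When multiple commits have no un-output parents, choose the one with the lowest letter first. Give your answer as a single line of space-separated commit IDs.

Answer: A F C G N H E

Derivation:
After op 1 (commit): HEAD=main@F [main=F]
After op 2 (branch): HEAD=main@F [main=F topic=F]
After op 3 (commit): HEAD=main@C [main=C topic=F]
After op 4 (commit): HEAD=main@G [main=G topic=F]
After op 5 (reset): HEAD=main@C [main=C topic=F]
After op 6 (checkout): HEAD=topic@F [main=C topic=F]
After op 7 (commit): HEAD=topic@N [main=C topic=N]
After op 8 (branch): HEAD=topic@N [dev=N main=C topic=N]
After op 9 (commit): HEAD=topic@H [dev=N main=C topic=H]
After op 10 (merge): HEAD=topic@E [dev=N main=C topic=E]
commit A: parents=[]
commit C: parents=['F']
commit E: parents=['H', 'C']
commit F: parents=['A']
commit G: parents=['C']
commit H: parents=['N']
commit N: parents=['F']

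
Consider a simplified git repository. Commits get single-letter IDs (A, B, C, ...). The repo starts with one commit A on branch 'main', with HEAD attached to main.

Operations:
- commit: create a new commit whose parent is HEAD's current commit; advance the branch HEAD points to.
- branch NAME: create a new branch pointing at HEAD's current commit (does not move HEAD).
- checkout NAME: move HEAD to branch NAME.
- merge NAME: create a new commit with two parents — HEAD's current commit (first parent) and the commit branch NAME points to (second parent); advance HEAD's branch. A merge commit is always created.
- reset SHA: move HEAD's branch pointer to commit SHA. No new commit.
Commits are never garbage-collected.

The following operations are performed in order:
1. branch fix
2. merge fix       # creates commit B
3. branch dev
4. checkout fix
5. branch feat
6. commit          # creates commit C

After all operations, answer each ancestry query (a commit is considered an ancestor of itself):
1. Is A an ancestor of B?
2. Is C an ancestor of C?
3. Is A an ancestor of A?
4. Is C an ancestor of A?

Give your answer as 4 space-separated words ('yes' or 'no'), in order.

After op 1 (branch): HEAD=main@A [fix=A main=A]
After op 2 (merge): HEAD=main@B [fix=A main=B]
After op 3 (branch): HEAD=main@B [dev=B fix=A main=B]
After op 4 (checkout): HEAD=fix@A [dev=B fix=A main=B]
After op 5 (branch): HEAD=fix@A [dev=B feat=A fix=A main=B]
After op 6 (commit): HEAD=fix@C [dev=B feat=A fix=C main=B]
ancestors(B) = {A,B}; A in? yes
ancestors(C) = {A,C}; C in? yes
ancestors(A) = {A}; A in? yes
ancestors(A) = {A}; C in? no

Answer: yes yes yes no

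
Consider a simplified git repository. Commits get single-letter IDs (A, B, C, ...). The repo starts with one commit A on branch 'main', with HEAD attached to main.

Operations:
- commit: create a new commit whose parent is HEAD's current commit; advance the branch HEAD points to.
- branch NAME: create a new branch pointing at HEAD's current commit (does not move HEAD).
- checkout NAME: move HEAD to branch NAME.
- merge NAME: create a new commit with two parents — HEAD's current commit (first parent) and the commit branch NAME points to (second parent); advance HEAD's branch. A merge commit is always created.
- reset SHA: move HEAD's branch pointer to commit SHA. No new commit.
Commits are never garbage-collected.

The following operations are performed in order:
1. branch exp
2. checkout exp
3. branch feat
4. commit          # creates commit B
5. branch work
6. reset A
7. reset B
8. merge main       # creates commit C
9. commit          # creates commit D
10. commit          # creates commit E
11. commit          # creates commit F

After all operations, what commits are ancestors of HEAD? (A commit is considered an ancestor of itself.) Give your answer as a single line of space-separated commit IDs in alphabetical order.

After op 1 (branch): HEAD=main@A [exp=A main=A]
After op 2 (checkout): HEAD=exp@A [exp=A main=A]
After op 3 (branch): HEAD=exp@A [exp=A feat=A main=A]
After op 4 (commit): HEAD=exp@B [exp=B feat=A main=A]
After op 5 (branch): HEAD=exp@B [exp=B feat=A main=A work=B]
After op 6 (reset): HEAD=exp@A [exp=A feat=A main=A work=B]
After op 7 (reset): HEAD=exp@B [exp=B feat=A main=A work=B]
After op 8 (merge): HEAD=exp@C [exp=C feat=A main=A work=B]
After op 9 (commit): HEAD=exp@D [exp=D feat=A main=A work=B]
After op 10 (commit): HEAD=exp@E [exp=E feat=A main=A work=B]
After op 11 (commit): HEAD=exp@F [exp=F feat=A main=A work=B]

Answer: A B C D E F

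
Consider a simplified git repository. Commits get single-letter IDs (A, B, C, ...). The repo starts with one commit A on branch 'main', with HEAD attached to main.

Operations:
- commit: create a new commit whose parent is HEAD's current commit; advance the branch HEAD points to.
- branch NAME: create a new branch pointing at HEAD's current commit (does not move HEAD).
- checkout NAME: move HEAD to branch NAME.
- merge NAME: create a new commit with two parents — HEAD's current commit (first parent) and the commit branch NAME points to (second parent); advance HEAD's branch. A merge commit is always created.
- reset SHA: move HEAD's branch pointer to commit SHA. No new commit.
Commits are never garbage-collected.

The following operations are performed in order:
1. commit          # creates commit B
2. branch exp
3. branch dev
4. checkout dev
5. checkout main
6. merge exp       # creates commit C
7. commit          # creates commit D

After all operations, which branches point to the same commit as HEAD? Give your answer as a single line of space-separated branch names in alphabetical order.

Answer: main

Derivation:
After op 1 (commit): HEAD=main@B [main=B]
After op 2 (branch): HEAD=main@B [exp=B main=B]
After op 3 (branch): HEAD=main@B [dev=B exp=B main=B]
After op 4 (checkout): HEAD=dev@B [dev=B exp=B main=B]
After op 5 (checkout): HEAD=main@B [dev=B exp=B main=B]
After op 6 (merge): HEAD=main@C [dev=B exp=B main=C]
After op 7 (commit): HEAD=main@D [dev=B exp=B main=D]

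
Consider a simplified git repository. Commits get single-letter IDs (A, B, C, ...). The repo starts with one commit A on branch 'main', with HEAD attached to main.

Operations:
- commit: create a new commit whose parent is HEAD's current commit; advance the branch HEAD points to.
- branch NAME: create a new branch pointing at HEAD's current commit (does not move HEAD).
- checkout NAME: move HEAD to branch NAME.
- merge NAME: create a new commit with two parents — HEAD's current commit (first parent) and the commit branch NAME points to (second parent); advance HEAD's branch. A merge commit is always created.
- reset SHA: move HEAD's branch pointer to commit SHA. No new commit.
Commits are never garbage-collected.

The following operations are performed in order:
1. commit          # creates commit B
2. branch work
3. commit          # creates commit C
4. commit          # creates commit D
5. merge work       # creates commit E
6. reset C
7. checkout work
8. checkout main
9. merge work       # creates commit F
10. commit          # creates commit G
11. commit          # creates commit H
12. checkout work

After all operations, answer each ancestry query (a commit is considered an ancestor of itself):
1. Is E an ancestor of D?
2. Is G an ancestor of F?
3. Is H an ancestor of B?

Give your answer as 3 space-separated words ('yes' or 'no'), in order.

Answer: no no no

Derivation:
After op 1 (commit): HEAD=main@B [main=B]
After op 2 (branch): HEAD=main@B [main=B work=B]
After op 3 (commit): HEAD=main@C [main=C work=B]
After op 4 (commit): HEAD=main@D [main=D work=B]
After op 5 (merge): HEAD=main@E [main=E work=B]
After op 6 (reset): HEAD=main@C [main=C work=B]
After op 7 (checkout): HEAD=work@B [main=C work=B]
After op 8 (checkout): HEAD=main@C [main=C work=B]
After op 9 (merge): HEAD=main@F [main=F work=B]
After op 10 (commit): HEAD=main@G [main=G work=B]
After op 11 (commit): HEAD=main@H [main=H work=B]
After op 12 (checkout): HEAD=work@B [main=H work=B]
ancestors(D) = {A,B,C,D}; E in? no
ancestors(F) = {A,B,C,F}; G in? no
ancestors(B) = {A,B}; H in? no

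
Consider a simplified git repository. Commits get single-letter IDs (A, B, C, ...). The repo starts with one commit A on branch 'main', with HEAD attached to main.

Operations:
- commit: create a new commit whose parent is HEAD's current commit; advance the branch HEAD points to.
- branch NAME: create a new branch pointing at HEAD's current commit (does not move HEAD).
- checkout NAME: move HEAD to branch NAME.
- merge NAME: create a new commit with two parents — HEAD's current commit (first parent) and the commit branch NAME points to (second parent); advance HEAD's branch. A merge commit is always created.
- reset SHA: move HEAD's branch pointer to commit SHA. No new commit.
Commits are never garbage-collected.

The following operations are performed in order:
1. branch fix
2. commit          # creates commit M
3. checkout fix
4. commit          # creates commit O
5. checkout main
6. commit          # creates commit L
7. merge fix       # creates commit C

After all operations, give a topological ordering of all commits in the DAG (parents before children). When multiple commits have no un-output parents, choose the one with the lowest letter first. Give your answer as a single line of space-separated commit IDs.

After op 1 (branch): HEAD=main@A [fix=A main=A]
After op 2 (commit): HEAD=main@M [fix=A main=M]
After op 3 (checkout): HEAD=fix@A [fix=A main=M]
After op 4 (commit): HEAD=fix@O [fix=O main=M]
After op 5 (checkout): HEAD=main@M [fix=O main=M]
After op 6 (commit): HEAD=main@L [fix=O main=L]
After op 7 (merge): HEAD=main@C [fix=O main=C]
commit A: parents=[]
commit C: parents=['L', 'O']
commit L: parents=['M']
commit M: parents=['A']
commit O: parents=['A']

Answer: A M L O C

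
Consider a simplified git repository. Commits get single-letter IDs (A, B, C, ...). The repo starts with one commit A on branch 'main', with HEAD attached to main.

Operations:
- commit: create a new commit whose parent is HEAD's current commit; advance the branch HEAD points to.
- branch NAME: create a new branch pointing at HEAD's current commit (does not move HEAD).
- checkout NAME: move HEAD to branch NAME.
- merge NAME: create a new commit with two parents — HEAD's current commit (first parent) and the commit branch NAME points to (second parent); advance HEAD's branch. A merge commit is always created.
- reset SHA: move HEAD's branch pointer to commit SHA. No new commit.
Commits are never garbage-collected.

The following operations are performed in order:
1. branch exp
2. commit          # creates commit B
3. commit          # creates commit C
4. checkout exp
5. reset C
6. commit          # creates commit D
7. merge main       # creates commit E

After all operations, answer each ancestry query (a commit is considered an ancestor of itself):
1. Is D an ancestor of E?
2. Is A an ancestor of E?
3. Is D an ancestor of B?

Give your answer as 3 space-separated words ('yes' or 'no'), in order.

Answer: yes yes no

Derivation:
After op 1 (branch): HEAD=main@A [exp=A main=A]
After op 2 (commit): HEAD=main@B [exp=A main=B]
After op 3 (commit): HEAD=main@C [exp=A main=C]
After op 4 (checkout): HEAD=exp@A [exp=A main=C]
After op 5 (reset): HEAD=exp@C [exp=C main=C]
After op 6 (commit): HEAD=exp@D [exp=D main=C]
After op 7 (merge): HEAD=exp@E [exp=E main=C]
ancestors(E) = {A,B,C,D,E}; D in? yes
ancestors(E) = {A,B,C,D,E}; A in? yes
ancestors(B) = {A,B}; D in? no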